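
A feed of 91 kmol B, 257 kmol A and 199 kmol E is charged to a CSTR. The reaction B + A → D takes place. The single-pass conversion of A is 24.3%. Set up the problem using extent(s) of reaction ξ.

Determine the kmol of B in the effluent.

A reacted = 0.243 × 257 = 62.45 kmol; ν_A = −1, so ξ = 62.45/1 = 62.45 kmol.
Outlet amounts (n = n₀ + ν ξ):
  B: 91 − 1(62.45) = 28.55
  A: 257 − 1(62.45) = 194.5
  D: 0 + 1(62.45) = 62.45
  E: 199 (inert)

28.5 kmol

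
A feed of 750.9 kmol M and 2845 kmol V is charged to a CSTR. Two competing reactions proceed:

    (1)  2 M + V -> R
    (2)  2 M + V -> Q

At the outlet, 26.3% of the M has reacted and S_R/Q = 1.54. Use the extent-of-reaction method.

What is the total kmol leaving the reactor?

3400 kmol

Conversion of M: M consumed = 0.263 × 750.9 = 197.5 kmol = 2ξ₁ + 2ξ₂.
Selectivity: 1ξ₁ / (1ξ₂) = 1.54 → ξ₁ = 1.54 ξ₂.
Substitute: (2·1.54 + 2) ξ₂ = 197.5 → ξ₂ = 38.88 kmol, ξ₁ = 59.87 kmol.
Outlet amounts (n = n₀ + Σ ν·ξ):
  M: 750.9 − 2(59.87) − 2(38.88) = 553.4
  V: 2845 − 1(59.87) − 1(38.88) = 2746
  R: 0 + 1(59.87) = 59.87
  Q: 0 + 1(38.88) = 38.88
Total out = 553.4 + 2746 + 59.87 + 38.88 = 3398 kmol.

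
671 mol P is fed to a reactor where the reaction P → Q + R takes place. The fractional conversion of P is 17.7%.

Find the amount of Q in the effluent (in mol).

119 mol

P reacted = 0.177 × 671 = 118.8 mol; ν_P = −1, so ξ = 118.8/1 = 118.8 mol.
Outlet amounts (n = n₀ + ν ξ):
  P: 671 − 1(118.8) = 552.2
  Q: 0 + 1(118.8) = 118.8
  R: 0 + 1(118.8) = 118.8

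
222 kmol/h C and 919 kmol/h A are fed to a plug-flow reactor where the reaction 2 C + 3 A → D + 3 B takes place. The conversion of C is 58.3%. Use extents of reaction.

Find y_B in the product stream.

0.18

C reacted = 0.583 × 222 = 129.4 kmol/h; ν_C = −2, so ξ = 129.4/2 = 64.71 kmol/h.
Outlet amounts (n = n₀ + ν ξ):
  C: 222 − 2(64.71) = 92.57
  A: 919 − 3(64.71) = 724.9
  D: 0 + 1(64.71) = 64.71
  B: 0 + 3(64.71) = 194.1
Total out = 1076 kmol/h; y_B = 194.1 / 1076 = 0.1804.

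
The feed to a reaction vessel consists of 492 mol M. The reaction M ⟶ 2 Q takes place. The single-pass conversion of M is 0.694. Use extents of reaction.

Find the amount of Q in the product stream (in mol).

M reacted = 0.694 × 492 = 341.4 mol; ν_M = −1, so ξ = 341.4/1 = 341.4 mol.
Outlet amounts (n = n₀ + ν ξ):
  M: 492 − 1(341.4) = 150.6
  Q: 0 + 2(341.4) = 682.9

683 mol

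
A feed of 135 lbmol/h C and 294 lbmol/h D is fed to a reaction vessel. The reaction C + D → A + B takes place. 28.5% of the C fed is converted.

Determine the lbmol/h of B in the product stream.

C reacted = 0.285 × 135 = 38.47 lbmol/h; ν_C = −1, so ξ = 38.47/1 = 38.47 lbmol/h.
Outlet amounts (n = n₀ + ν ξ):
  C: 135 − 1(38.47) = 96.53
  D: 294 − 1(38.47) = 255.5
  A: 0 + 1(38.47) = 38.47
  B: 0 + 1(38.47) = 38.47

38.5 lbmol/h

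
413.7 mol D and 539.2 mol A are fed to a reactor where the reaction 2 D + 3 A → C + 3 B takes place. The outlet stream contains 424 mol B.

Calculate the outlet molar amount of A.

115 mol

For B: n = n₀ + 3ξ → 424 = 0 + 3ξ, giving ξ = 141.3 mol.
Outlet amounts (n = n₀ + ν ξ):
  D: 413.7 − 2(141.3) = 131
  A: 539.2 − 3(141.3) = 115.2
  C: 0 + 1(141.3) = 141.3
  B: 0 + 3(141.3) = 424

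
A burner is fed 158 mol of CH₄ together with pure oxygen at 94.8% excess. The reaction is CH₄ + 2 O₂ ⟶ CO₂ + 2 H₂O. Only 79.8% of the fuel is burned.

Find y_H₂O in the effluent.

Stoichiometric O₂ = 2 × 158 = 316 mol; O₂ fed = 316 × 1.948 = 615.6 mol.
Fuel reacted = 0.798 × 158 → ξ = 126.1 mol.
Outlet (n = n₀ + ν ξ):
  CH₄: 158 − 1(126.1) = 31.92
  O₂: 615.6 − 2(126.1) = 363.4
  CO₂: 0 + 1(126.1) = 126.1
  H₂O: 0 + 2(126.1) = 252.2
Total out = 773.6 mol; y_H₂O = 252.2 / 773.6 = 0.326.

0.326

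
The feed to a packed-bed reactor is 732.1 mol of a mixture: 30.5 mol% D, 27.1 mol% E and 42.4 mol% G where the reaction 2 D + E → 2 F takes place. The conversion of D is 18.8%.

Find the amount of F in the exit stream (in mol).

D reacted = 0.188 × 223.3 = 41.98 mol; ν_D = −2, so ξ = 41.98/2 = 20.99 mol.
Outlet amounts (n = n₀ + ν ξ):
  D: 223.3 − 2(20.99) = 181.3
  E: 198.4 − 1(20.99) = 177.4
  F: 0 + 2(20.99) = 41.98
  G: 310.4 (inert)

42 mol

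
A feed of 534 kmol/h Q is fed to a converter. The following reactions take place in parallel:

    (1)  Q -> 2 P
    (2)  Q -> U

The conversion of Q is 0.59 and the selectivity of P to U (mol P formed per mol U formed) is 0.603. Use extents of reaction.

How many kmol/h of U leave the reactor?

Conversion of Q: Q consumed = 0.59 × 534 = 315.1 kmol/h = 1ξ₁ + 1ξ₂.
Selectivity: 2ξ₁ / (1ξ₂) = 0.603 → ξ₁ = 0.3015 ξ₂.
Substitute: (1·0.3015 + 1) ξ₂ = 315.1 → ξ₂ = 242.1 kmol/h, ξ₁ = 72.99 kmol/h.
Outlet amounts (n = n₀ + Σ ν·ξ):
  Q: 534 − 1(72.99) − 1(242.1) = 218.9
  P: 0 + 2(72.99) = 146
  U: 0 + 1(242.1) = 242.1

242 kmol/h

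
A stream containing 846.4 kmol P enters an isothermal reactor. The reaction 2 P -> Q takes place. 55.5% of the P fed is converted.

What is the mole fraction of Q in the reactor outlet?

0.384

P reacted = 0.555 × 846.4 = 469.8 kmol; ν_P = −2, so ξ = 469.8/2 = 234.9 kmol.
Outlet amounts (n = n₀ + ν ξ):
  P: 846.4 − 2(234.9) = 376.6
  Q: 0 + 1(234.9) = 234.9
Total out = 611.5 kmol; y_Q = 234.9 / 611.5 = 0.3841.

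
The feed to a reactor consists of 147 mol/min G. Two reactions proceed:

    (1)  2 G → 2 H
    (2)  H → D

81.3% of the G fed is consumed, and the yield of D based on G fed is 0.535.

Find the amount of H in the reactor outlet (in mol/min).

40.9 mol/min

Conversion of G: G consumed = 2ξ₁ = 0.813 × 147 → ξ₁ = 59.76 mol/min.
Yield of D: 1ξ₂ / 147 = 0.535 → ξ₂ = 78.65 mol/min.
Outlet amounts (n = n₀ + Σ ν·ξ):
  G: 147 − 2(59.76) = 27.49
  H: 0 + 2(59.76) − 1(78.65) = 40.87
  D: 0 + 1(78.65) = 78.65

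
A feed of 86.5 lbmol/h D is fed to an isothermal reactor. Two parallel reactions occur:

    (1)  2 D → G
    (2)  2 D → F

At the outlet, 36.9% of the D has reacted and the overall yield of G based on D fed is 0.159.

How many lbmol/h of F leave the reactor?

2.21 lbmol/h

Yield of G: 1ξ₁ / 86.5 = 0.159 → ξ₁ = 13.75 lbmol/h.
Conversion of D: 2ξ₁ + 2ξ₂ = 0.369 × 86.5 = 31.92 → ξ₂ = 2.206 lbmol/h.
Outlet amounts (n = n₀ + Σ ν·ξ):
  D: 86.5 − 2(13.75) − 2(2.206) = 54.58
  G: 0 + 1(13.75) = 13.75
  F: 0 + 1(2.206) = 2.206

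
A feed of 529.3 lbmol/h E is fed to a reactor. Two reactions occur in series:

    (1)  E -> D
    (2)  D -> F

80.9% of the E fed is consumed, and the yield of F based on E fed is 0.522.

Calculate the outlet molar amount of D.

152 lbmol/h

Conversion of E: E consumed = 1ξ₁ = 0.809 × 529.3 → ξ₁ = 428.2 lbmol/h.
Yield of F: 1ξ₂ / 529.3 = 0.522 → ξ₂ = 276.3 lbmol/h.
Outlet amounts (n = n₀ + Σ ν·ξ):
  E: 529.3 − 1(428.2) = 101.1
  D: 0 + 1(428.2) − 1(276.3) = 151.9
  F: 0 + 1(276.3) = 276.3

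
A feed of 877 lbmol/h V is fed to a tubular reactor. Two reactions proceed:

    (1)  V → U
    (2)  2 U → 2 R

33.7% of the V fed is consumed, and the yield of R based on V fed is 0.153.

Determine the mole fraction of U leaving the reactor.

0.184

Conversion of V: V consumed = 1ξ₁ = 0.337 × 877 → ξ₁ = 295.5 lbmol/h.
Yield of R: 2ξ₂ / 877 = 0.153 → ξ₂ = 67.09 lbmol/h.
Outlet amounts (n = n₀ + Σ ν·ξ):
  V: 877 − 1(295.5) = 581.5
  U: 0 + 1(295.5) − 2(67.09) = 161.4
  R: 0 + 2(67.09) = 134.2
Total out = 877 lbmol/h; y_U = 161.4 / 877 = 0.184.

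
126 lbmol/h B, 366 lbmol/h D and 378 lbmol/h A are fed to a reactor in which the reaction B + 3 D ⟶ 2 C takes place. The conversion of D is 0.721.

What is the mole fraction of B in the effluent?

D reacted = 0.721 × 366 = 263.9 lbmol/h; ν_D = −3, so ξ = 263.9/3 = 87.96 lbmol/h.
Outlet amounts (n = n₀ + ν ξ):
  B: 126 − 1(87.96) = 38.04
  D: 366 − 3(87.96) = 102.1
  C: 0 + 2(87.96) = 175.9
  A: 378 (inert)
Total out = 694.1 lbmol/h; y_B = 38.04 / 694.1 = 0.0548.

0.0548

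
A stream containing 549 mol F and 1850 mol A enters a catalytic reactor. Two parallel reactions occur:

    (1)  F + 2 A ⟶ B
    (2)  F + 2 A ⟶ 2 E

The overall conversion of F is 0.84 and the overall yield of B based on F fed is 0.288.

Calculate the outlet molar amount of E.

606 mol

Yield of B: 1ξ₁ / 549 = 0.288 → ξ₁ = 158.1 mol.
Conversion of F: 1ξ₁ + 1ξ₂ = 0.84 × 549 = 461.2 → ξ₂ = 303 mol.
Outlet amounts (n = n₀ + Σ ν·ξ):
  F: 549 − 1(158.1) − 1(303) = 87.84
  A: 1850 − 2(158.1) − 2(303) = 927.7
  B: 0 + 1(158.1) = 158.1
  E: 0 + 2(303) = 606.1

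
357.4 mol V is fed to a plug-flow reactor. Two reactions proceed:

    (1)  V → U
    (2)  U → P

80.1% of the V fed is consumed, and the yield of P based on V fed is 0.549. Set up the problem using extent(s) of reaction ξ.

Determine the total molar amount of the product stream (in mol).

357 mol

Conversion of V: V consumed = 1ξ₁ = 0.801 × 357.4 → ξ₁ = 286.3 mol.
Yield of P: 1ξ₂ / 357.4 = 0.549 → ξ₂ = 196.2 mol.
Outlet amounts (n = n₀ + Σ ν·ξ):
  V: 357.4 − 1(286.3) = 71.12
  U: 0 + 1(286.3) − 1(196.2) = 90.06
  P: 0 + 1(196.2) = 196.2
Total out = 71.12 + 90.06 + 196.2 = 357.4 mol.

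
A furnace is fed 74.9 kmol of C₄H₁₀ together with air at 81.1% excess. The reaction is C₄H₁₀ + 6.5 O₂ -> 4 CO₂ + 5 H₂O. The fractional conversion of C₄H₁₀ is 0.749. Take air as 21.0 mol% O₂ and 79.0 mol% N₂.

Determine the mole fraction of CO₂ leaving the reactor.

0.0515

Stoichiometric O₂ = 6.5 × 74.9 = 486.9 kmol; O₂ fed = 486.9 × 1.811 = 881.7 kmol.
N₂ fed = 881.7 × 79/21 = 3317 kmol.
Fuel reacted = 0.749 × 74.9 → ξ = 56.1 kmol.
Outlet (n = n₀ + ν ξ):
  C₄H₁₀: 74.9 − 1(56.1) = 18.8
  O₂: 881.7 − 6.5(56.1) = 517
  N₂: 3317 (inert)
  CO₂: 0 + 4(56.1) = 224.4
  H₂O: 0 + 5(56.1) = 280.5
Total out = 4358 kmol; y_CO₂ = 224.4 / 4358 = 0.0515.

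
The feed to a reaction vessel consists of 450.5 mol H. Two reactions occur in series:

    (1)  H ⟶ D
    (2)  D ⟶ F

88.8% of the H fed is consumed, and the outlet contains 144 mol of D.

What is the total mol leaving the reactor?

450 mol

Conversion of H: H consumed = 1ξ₁ = 0.888 × 450.5 → ξ₁ = 400 mol.
D balance: n_D = 0 + 1ξ₁ − 1ξ₂ = 144 → ξ₂ = (1·400 − 144)/1 = 256 mol.
Outlet amounts (n = n₀ + Σ ν·ξ):
  H: 450.5 − 1(400) = 50.46
  D: 0 + 1(400) − 1(256) = 144
  F: 0 + 1(256) = 256
Total out = 50.46 + 144 + 256 = 450.5 mol.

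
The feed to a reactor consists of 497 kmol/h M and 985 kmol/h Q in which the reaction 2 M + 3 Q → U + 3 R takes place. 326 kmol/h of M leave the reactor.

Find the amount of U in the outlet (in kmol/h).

85.5 kmol/h

For M: n = n₀ − 2ξ → 326 = 497 − 2ξ, giving ξ = 85.5 kmol/h.
Outlet amounts (n = n₀ + ν ξ):
  M: 497 − 2(85.5) = 326
  Q: 985 − 3(85.5) = 728.5
  U: 0 + 1(85.5) = 85.5
  R: 0 + 3(85.5) = 256.5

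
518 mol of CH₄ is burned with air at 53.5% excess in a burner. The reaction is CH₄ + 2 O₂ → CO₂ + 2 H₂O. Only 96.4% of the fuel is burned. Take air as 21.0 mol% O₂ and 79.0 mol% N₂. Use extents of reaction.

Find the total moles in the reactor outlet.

Stoichiometric O₂ = 2 × 518 = 1036 mol; O₂ fed = 1036 × 1.535 = 1590 mol.
N₂ fed = 1590 × 79/21 = 5982 mol.
Fuel reacted = 0.964 × 518 → ξ = 499.4 mol.
Outlet (n = n₀ + ν ξ):
  CH₄: 518 − 1(499.4) = 18.65
  O₂: 1590 − 2(499.4) = 591.6
  N₂: 5982 (inert)
  CO₂: 0 + 1(499.4) = 499.4
  H₂O: 0 + 2(499.4) = 998.7
Total out = 18.65 + 591.6 + 5982 + 499.4 + 998.7 = 8091 mol.

8090 mol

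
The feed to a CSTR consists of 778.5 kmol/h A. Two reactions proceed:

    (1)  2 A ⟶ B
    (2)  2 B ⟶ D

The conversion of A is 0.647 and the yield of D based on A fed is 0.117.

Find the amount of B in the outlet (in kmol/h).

Conversion of A: A consumed = 2ξ₁ = 0.647 × 778.5 → ξ₁ = 251.8 kmol/h.
Yield of D: 1ξ₂ / 778.5 = 0.117 → ξ₂ = 91.08 kmol/h.
Outlet amounts (n = n₀ + Σ ν·ξ):
  A: 778.5 − 2(251.8) = 274.8
  B: 0 + 1(251.8) − 2(91.08) = 69.68
  D: 0 + 1(91.08) = 91.08

69.7 kmol/h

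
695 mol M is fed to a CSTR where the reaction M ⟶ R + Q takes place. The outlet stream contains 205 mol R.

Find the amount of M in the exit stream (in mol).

490 mol

For R: n = n₀ + 1ξ → 205 = 0 + 1ξ, giving ξ = 205 mol.
Outlet amounts (n = n₀ + ν ξ):
  M: 695 − 1(205) = 490
  R: 0 + 1(205) = 205
  Q: 0 + 1(205) = 205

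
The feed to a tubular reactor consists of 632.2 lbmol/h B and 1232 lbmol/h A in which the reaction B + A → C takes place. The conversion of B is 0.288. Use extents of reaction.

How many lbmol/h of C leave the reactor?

182 lbmol/h

B reacted = 0.288 × 632.2 = 182.1 lbmol/h; ν_B = −1, so ξ = 182.1/1 = 182.1 lbmol/h.
Outlet amounts (n = n₀ + ν ξ):
  B: 632.2 − 1(182.1) = 450.1
  A: 1232 − 1(182.1) = 1050
  C: 0 + 1(182.1) = 182.1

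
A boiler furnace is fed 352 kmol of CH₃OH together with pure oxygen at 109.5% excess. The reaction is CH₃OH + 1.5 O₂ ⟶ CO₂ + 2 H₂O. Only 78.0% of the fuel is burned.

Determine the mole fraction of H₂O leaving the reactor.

0.344

Stoichiometric O₂ = 1.5 × 352 = 528 kmol; O₂ fed = 528 × 2.095 = 1106 kmol.
Fuel reacted = 0.78 × 352 → ξ = 274.6 kmol.
Outlet (n = n₀ + ν ξ):
  CH₃OH: 352 − 1(274.6) = 77.44
  O₂: 1106 − 1.5(274.6) = 694.3
  CO₂: 0 + 1(274.6) = 274.6
  H₂O: 0 + 2(274.6) = 549.1
Total out = 1595 kmol; y_H₂O = 549.1 / 1595 = 0.3442.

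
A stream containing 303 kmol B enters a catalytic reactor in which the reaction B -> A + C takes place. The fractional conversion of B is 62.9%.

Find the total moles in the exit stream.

494 kmol

B reacted = 0.629 × 303 = 190.6 kmol; ν_B = −1, so ξ = 190.6/1 = 190.6 kmol.
Outlet amounts (n = n₀ + ν ξ):
  B: 303 − 1(190.6) = 112.4
  A: 0 + 1(190.6) = 190.6
  C: 0 + 1(190.6) = 190.6
Total out = 112.4 + 190.6 + 190.6 = 493.6 kmol.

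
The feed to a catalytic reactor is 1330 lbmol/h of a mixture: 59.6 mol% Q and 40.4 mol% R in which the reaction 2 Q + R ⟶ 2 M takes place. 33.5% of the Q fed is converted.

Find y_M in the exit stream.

Q reacted = 0.335 × 792.7 = 265.5 lbmol/h; ν_Q = −2, so ξ = 265.5/2 = 132.8 lbmol/h.
Outlet amounts (n = n₀ + ν ξ):
  Q: 792.7 − 2(132.8) = 527.1
  R: 537.3 − 1(132.8) = 404.5
  M: 0 + 2(132.8) = 265.5
Total out = 1197 lbmol/h; y_M = 265.5 / 1197 = 0.2218.

0.222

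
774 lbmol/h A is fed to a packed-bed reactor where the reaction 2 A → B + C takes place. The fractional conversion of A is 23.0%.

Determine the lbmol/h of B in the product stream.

89 lbmol/h

A reacted = 0.23 × 774 = 178 lbmol/h; ν_A = −2, so ξ = 178/2 = 89.01 lbmol/h.
Outlet amounts (n = n₀ + ν ξ):
  A: 774 − 2(89.01) = 596
  B: 0 + 1(89.01) = 89.01
  C: 0 + 1(89.01) = 89.01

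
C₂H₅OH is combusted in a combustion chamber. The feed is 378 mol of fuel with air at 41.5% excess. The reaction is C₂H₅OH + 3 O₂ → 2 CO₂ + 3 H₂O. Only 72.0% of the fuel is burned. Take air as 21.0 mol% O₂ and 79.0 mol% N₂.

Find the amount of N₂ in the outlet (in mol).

6040 mol

Stoichiometric O₂ = 3 × 378 = 1134 mol; O₂ fed = 1134 × 1.415 = 1605 mol.
N₂ fed = 1605 × 79/21 = 6036 mol.
Fuel reacted = 0.72 × 378 → ξ = 272.2 mol.
Outlet (n = n₀ + ν ξ):
  C₂H₅OH: 378 − 1(272.2) = 105.8
  O₂: 1605 − 3(272.2) = 788.1
  N₂: 6036 (inert)
  CO₂: 0 + 2(272.2) = 544.3
  H₂O: 0 + 3(272.2) = 816.5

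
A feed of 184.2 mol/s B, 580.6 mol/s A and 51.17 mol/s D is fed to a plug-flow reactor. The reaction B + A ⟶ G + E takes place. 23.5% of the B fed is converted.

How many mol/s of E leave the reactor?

B reacted = 0.235 × 184.2 = 43.29 mol/s; ν_B = −1, so ξ = 43.29/1 = 43.29 mol/s.
Outlet amounts (n = n₀ + ν ξ):
  B: 184.2 − 1(43.29) = 140.9
  A: 580.6 − 1(43.29) = 537.3
  G: 0 + 1(43.29) = 43.29
  E: 0 + 1(43.29) = 43.29
  D: 51.17 (inert)

43.3 mol/s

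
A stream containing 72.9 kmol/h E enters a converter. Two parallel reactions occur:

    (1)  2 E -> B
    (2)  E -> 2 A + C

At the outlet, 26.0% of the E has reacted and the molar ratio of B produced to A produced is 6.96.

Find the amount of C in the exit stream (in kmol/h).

Conversion of E: E consumed = 0.26 × 72.9 = 18.95 kmol/h = 2ξ₁ + 1ξ₂.
Selectivity: 1ξ₁ / (2ξ₂) = 6.96 → ξ₁ = 13.92 ξ₂.
Substitute: (2·13.92 + 1) ξ₂ = 18.95 → ξ₂ = 0.6572 kmol/h, ξ₁ = 9.148 kmol/h.
Outlet amounts (n = n₀ + Σ ν·ξ):
  E: 72.9 − 2(9.148) − 1(0.6572) = 53.95
  B: 0 + 1(9.148) = 9.148
  A: 0 + 2(0.6572) = 1.314
  C: 0 + 1(0.6572) = 0.6572

0.657 kmol/h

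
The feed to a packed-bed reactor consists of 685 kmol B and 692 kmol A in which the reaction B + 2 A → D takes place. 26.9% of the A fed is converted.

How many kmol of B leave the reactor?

592 kmol

A reacted = 0.269 × 692 = 186.1 kmol; ν_A = −2, so ξ = 186.1/2 = 93.07 kmol.
Outlet amounts (n = n₀ + ν ξ):
  B: 685 − 1(93.07) = 591.9
  A: 692 − 2(93.07) = 505.9
  D: 0 + 1(93.07) = 93.07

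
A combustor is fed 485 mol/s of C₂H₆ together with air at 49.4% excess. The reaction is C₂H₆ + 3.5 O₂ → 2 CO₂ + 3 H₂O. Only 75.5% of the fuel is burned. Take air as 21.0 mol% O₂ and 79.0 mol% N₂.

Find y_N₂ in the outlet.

Stoichiometric O₂ = 3.5 × 485 = 1698 mol/s; O₂ fed = 1698 × 1.494 = 2536 mol/s.
N₂ fed = 2536 × 79/21 = 9540 mol/s.
Fuel reacted = 0.755 × 485 → ξ = 366.2 mol/s.
Outlet (n = n₀ + ν ξ):
  C₂H₆: 485 − 1(366.2) = 118.8
  O₂: 2536 − 3.5(366.2) = 1254
  N₂: 9540 (inert)
  CO₂: 0 + 2(366.2) = 732.4
  H₂O: 0 + 3(366.2) = 1099
Total out = 12740 mol/s; y_N₂ = 9540 / 12740 = 0.7486.

0.749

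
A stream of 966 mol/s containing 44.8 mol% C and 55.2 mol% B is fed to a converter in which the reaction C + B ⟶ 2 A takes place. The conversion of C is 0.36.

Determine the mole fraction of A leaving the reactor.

0.323

C reacted = 0.36 × 432.8 = 155.8 mol/s; ν_C = −1, so ξ = 155.8/1 = 155.8 mol/s.
Outlet amounts (n = n₀ + ν ξ):
  C: 432.8 − 1(155.8) = 277
  B: 533.2 − 1(155.8) = 377.4
  A: 0 + 2(155.8) = 311.6
Total out = 966 mol/s; y_A = 311.6 / 966 = 0.3226.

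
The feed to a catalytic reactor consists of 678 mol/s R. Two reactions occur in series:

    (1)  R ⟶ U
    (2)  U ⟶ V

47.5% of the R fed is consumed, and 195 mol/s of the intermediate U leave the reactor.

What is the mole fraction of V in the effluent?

0.187

Conversion of R: R consumed = 1ξ₁ = 0.475 × 678 → ξ₁ = 322.1 mol/s.
U balance: n_U = 0 + 1ξ₁ − 1ξ₂ = 195 → ξ₂ = (1·322.1 − 195)/1 = 127.1 mol/s.
Outlet amounts (n = n₀ + Σ ν·ξ):
  R: 678 − 1(322.1) = 355.9
  U: 0 + 1(322.1) − 1(127.1) = 195
  V: 0 + 1(127.1) = 127.1
Total out = 678 mol/s; y_V = 127.1 / 678 = 0.1874.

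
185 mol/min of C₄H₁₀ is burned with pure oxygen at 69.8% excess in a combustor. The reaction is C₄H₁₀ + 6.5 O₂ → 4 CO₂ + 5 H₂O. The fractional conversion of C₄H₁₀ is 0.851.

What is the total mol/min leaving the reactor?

Stoichiometric O₂ = 6.5 × 185 = 1202 mol/min; O₂ fed = 1202 × 1.698 = 2042 mol/min.
Fuel reacted = 0.851 × 185 → ξ = 157.4 mol/min.
Outlet (n = n₀ + ν ξ):
  C₄H₁₀: 185 − 1(157.4) = 27.56
  O₂: 2042 − 6.5(157.4) = 1019
  CO₂: 0 + 4(157.4) = 629.7
  H₂O: 0 + 5(157.4) = 787.2
Total out = 27.56 + 1019 + 629.7 + 787.2 = 2463 mol/min.

2460 mol/min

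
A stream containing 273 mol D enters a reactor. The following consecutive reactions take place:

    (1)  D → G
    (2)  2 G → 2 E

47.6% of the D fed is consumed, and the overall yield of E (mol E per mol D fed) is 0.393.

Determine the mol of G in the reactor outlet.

22.7 mol

Conversion of D: D consumed = 1ξ₁ = 0.476 × 273 → ξ₁ = 129.9 mol.
Yield of E: 2ξ₂ / 273 = 0.393 → ξ₂ = 53.64 mol.
Outlet amounts (n = n₀ + Σ ν·ξ):
  D: 273 − 1(129.9) = 143.1
  G: 0 + 1(129.9) − 2(53.64) = 22.66
  E: 0 + 2(53.64) = 107.3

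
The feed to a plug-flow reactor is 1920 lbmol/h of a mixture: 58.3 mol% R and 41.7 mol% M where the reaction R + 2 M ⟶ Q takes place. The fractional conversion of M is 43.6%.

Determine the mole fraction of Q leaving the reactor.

M reacted = 0.436 × 800.6 = 349.1 lbmol/h; ν_M = −2, so ξ = 349.1/2 = 174.5 lbmol/h.
Outlet amounts (n = n₀ + ν ξ):
  R: 1119 − 1(174.5) = 944.8
  M: 800.6 − 2(174.5) = 451.6
  Q: 0 + 1(174.5) = 174.5
Total out = 1571 lbmol/h; y_Q = 174.5 / 1571 = 0.1111.

0.111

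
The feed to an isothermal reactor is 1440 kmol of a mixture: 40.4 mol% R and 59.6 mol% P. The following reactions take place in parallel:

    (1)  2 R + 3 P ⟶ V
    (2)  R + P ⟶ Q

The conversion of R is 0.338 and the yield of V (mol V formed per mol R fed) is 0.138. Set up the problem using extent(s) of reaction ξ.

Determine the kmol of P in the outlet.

Yield of V: 1ξ₁ / 581.8 = 0.138 → ξ₁ = 80.28 kmol.
Conversion of R: 2ξ₁ + 1ξ₂ = 0.338 × 581.8 = 196.6 → ξ₂ = 36.07 kmol.
Outlet amounts (n = n₀ + Σ ν·ξ):
  R: 581.8 − 2(80.28) − 1(36.07) = 385.1
  P: 858.2 − 3(80.28) − 1(36.07) = 581.3
  V: 0 + 1(80.28) = 80.28
  Q: 0 + 1(36.07) = 36.07

581 kmol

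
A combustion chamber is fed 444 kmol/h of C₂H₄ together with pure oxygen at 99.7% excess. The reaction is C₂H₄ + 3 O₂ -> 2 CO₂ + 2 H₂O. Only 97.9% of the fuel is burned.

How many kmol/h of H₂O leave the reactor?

Stoichiometric O₂ = 3 × 444 = 1332 kmol/h; O₂ fed = 1332 × 1.997 = 2660 kmol/h.
Fuel reacted = 0.979 × 444 → ξ = 434.7 kmol/h.
Outlet (n = n₀ + ν ξ):
  C₂H₄: 444 − 1(434.7) = 9.324
  O₂: 2660 − 3(434.7) = 1356
  CO₂: 0 + 2(434.7) = 869.4
  H₂O: 0 + 2(434.7) = 869.4

869 kmol/h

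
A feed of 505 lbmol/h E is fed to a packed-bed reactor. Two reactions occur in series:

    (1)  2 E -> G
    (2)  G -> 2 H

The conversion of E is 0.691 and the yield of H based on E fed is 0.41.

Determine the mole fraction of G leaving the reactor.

0.163

Conversion of E: E consumed = 2ξ₁ = 0.691 × 505 → ξ₁ = 174.5 lbmol/h.
Yield of H: 2ξ₂ / 505 = 0.41 → ξ₂ = 103.5 lbmol/h.
Outlet amounts (n = n₀ + Σ ν·ξ):
  E: 505 − 2(174.5) = 156
  G: 0 + 1(174.5) − 1(103.5) = 70.95
  H: 0 + 2(103.5) = 207
Total out = 434 lbmol/h; y_G = 70.95 / 434 = 0.1635.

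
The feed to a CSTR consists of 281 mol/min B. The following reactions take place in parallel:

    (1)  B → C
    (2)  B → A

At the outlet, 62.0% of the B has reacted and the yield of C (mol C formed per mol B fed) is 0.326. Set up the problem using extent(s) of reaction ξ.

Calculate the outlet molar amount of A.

82.6 mol/min

Yield of C: 1ξ₁ / 281 = 0.326 → ξ₁ = 91.61 mol/min.
Conversion of B: 1ξ₁ + 1ξ₂ = 0.62 × 281 = 174.2 → ξ₂ = 82.61 mol/min.
Outlet amounts (n = n₀ + Σ ν·ξ):
  B: 281 − 1(91.61) − 1(82.61) = 106.8
  C: 0 + 1(91.61) = 91.61
  A: 0 + 1(82.61) = 82.61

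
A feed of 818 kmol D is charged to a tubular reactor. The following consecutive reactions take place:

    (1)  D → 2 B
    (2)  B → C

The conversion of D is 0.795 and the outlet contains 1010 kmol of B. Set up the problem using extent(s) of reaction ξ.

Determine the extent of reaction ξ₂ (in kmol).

ξ₂ = 291 kmol

Conversion of D: D consumed = 1ξ₁ = 0.795 × 818 → ξ₁ = 650.3 kmol.
B balance: n_B = 0 + 2ξ₁ − 1ξ₂ = 1010 → ξ₂ = (2·650.3 − 1010)/1 = 290.6 kmol.
Outlet amounts (n = n₀ + Σ ν·ξ):
  D: 818 − 1(650.3) = 167.7
  B: 0 + 2(650.3) − 1(290.6) = 1010
  C: 0 + 1(290.6) = 290.6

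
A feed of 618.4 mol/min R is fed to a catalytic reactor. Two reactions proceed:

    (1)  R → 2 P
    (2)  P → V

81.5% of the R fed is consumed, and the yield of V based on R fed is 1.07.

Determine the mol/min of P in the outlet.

346 mol/min

Conversion of R: R consumed = 1ξ₁ = 0.815 × 618.4 → ξ₁ = 504 mol/min.
Yield of V: 1ξ₂ / 618.4 = 1.07 → ξ₂ = 661.7 mol/min.
Outlet amounts (n = n₀ + Σ ν·ξ):
  R: 618.4 − 1(504) = 114.4
  P: 0 + 2(504) − 1(661.7) = 346.3
  V: 0 + 1(661.7) = 661.7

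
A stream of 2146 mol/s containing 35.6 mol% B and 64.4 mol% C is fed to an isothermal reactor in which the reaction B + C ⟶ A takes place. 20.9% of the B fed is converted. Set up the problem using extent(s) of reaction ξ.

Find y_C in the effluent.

0.615

B reacted = 0.209 × 764 = 159.7 mol/s; ν_B = −1, so ξ = 159.7/1 = 159.7 mol/s.
Outlet amounts (n = n₀ + ν ξ):
  B: 764 − 1(159.7) = 604.3
  C: 1382 − 1(159.7) = 1222
  A: 0 + 1(159.7) = 159.7
Total out = 1986 mol/s; y_C = 1222 / 1986 = 0.6154.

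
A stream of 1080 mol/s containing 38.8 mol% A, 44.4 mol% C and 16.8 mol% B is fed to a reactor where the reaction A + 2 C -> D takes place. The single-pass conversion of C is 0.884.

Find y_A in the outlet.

C reacted = 0.884 × 479.5 = 423.9 mol/s; ν_C = −2, so ξ = 423.9/2 = 211.9 mol/s.
Outlet amounts (n = n₀ + ν ξ):
  A: 419 − 1(211.9) = 207.1
  C: 479.5 − 2(211.9) = 55.62
  D: 0 + 1(211.9) = 211.9
  B: 181.4 (inert)
Total out = 656.1 mol/s; y_A = 207.1 / 656.1 = 0.3156.

0.316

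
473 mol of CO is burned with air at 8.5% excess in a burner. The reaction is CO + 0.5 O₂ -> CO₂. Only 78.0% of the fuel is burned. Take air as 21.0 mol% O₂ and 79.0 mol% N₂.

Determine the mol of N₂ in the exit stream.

Stoichiometric O₂ = 0.5 × 473 = 236.5 mol; O₂ fed = 236.5 × 1.085 = 256.6 mol.
N₂ fed = 256.6 × 79/21 = 965.3 mol.
Fuel reacted = 0.78 × 473 → ξ = 368.9 mol.
Outlet (n = n₀ + ν ξ):
  CO: 473 − 1(368.9) = 104.1
  O₂: 256.6 − 0.5(368.9) = 72.13
  N₂: 965.3 (inert)
  CO₂: 0 + 1(368.9) = 368.9

965 mol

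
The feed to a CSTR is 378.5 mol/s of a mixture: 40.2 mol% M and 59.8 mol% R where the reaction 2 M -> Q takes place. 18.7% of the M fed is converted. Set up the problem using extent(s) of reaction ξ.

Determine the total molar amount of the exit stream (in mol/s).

M reacted = 0.187 × 152.2 = 28.45 mol/s; ν_M = −2, so ξ = 28.45/2 = 14.23 mol/s.
Outlet amounts (n = n₀ + ν ξ):
  M: 152.2 − 2(14.23) = 123.7
  Q: 0 + 1(14.23) = 14.23
  R: 226.3 (inert)
Total out = 123.7 + 14.23 + 226.3 = 364.3 mol/s.

364 mol/s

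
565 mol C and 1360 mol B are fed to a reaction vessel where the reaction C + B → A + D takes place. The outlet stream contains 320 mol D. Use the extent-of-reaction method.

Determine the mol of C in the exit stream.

For D: n = n₀ + 1ξ → 320 = 0 + 1ξ, giving ξ = 320 mol.
Outlet amounts (n = n₀ + ν ξ):
  C: 565 − 1(320) = 245
  B: 1360 − 1(320) = 1040
  A: 0 + 1(320) = 320
  D: 0 + 1(320) = 320

245 mol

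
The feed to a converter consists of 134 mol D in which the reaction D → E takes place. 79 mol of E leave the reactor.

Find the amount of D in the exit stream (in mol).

55 mol

For E: n = n₀ + 1ξ → 79 = 0 + 1ξ, giving ξ = 79 mol.
Outlet amounts (n = n₀ + ν ξ):
  D: 134 − 1(79) = 55
  E: 0 + 1(79) = 79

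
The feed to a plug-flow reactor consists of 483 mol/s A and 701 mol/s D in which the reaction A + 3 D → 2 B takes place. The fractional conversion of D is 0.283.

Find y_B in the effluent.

0.126

D reacted = 0.283 × 701 = 198.4 mol/s; ν_D = −3, so ξ = 198.4/3 = 66.13 mol/s.
Outlet amounts (n = n₀ + ν ξ):
  A: 483 − 1(66.13) = 416.9
  D: 701 − 3(66.13) = 502.6
  B: 0 + 2(66.13) = 132.3
Total out = 1052 mol/s; y_B = 132.3 / 1052 = 0.1257.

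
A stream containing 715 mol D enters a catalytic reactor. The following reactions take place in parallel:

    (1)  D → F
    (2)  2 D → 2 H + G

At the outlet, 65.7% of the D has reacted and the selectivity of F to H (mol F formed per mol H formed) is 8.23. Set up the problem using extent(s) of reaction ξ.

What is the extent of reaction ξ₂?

Conversion of D: D consumed = 0.657 × 715 = 469.8 mol = 1ξ₁ + 2ξ₂.
Selectivity: 1ξ₁ / (2ξ₂) = 8.23 → ξ₁ = 16.46 ξ₂.
Substitute: (1·16.46 + 2) ξ₂ = 469.8 → ξ₂ = 25.45 mol, ξ₁ = 418.9 mol.
Outlet amounts (n = n₀ + Σ ν·ξ):
  D: 715 − 1(418.9) − 2(25.45) = 245.2
  F: 0 + 1(418.9) = 418.9
  H: 0 + 2(25.45) = 50.89
  G: 0 + 1(25.45) = 25.45

ξ₂ = 25.4 mol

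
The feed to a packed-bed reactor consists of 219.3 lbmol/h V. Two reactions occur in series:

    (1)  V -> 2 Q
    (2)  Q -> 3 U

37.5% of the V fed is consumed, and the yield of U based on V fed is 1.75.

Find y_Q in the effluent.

Conversion of V: V consumed = 1ξ₁ = 0.375 × 219.3 → ξ₁ = 82.24 lbmol/h.
Yield of U: 3ξ₂ / 219.3 = 1.75 → ξ₂ = 127.9 lbmol/h.
Outlet amounts (n = n₀ + Σ ν·ξ):
  V: 219.3 − 1(82.24) = 137.1
  Q: 0 + 2(82.24) − 1(127.9) = 36.55
  U: 0 + 3(127.9) = 383.8
Total out = 557.4 lbmol/h; y_Q = 36.55 / 557.4 = 0.06557.

0.0656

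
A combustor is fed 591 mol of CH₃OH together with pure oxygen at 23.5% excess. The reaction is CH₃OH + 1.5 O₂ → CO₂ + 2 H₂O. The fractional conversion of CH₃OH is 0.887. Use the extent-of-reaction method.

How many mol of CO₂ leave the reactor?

Stoichiometric O₂ = 1.5 × 591 = 886.5 mol; O₂ fed = 886.5 × 1.235 = 1095 mol.
Fuel reacted = 0.887 × 591 → ξ = 524.2 mol.
Outlet (n = n₀ + ν ξ):
  CH₃OH: 591 − 1(524.2) = 66.78
  O₂: 1095 − 1.5(524.2) = 308.5
  CO₂: 0 + 1(524.2) = 524.2
  H₂O: 0 + 2(524.2) = 1048

524 mol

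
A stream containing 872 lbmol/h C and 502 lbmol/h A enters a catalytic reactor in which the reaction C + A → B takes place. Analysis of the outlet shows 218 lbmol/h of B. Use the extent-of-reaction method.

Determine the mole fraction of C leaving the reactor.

0.566

For B: n = n₀ + 1ξ → 218 = 0 + 1ξ, giving ξ = 218 lbmol/h.
Outlet amounts (n = n₀ + ν ξ):
  C: 872 − 1(218) = 654
  A: 502 − 1(218) = 284
  B: 0 + 1(218) = 218
Total out = 1156 lbmol/h; y_C = 654 / 1156 = 0.5657.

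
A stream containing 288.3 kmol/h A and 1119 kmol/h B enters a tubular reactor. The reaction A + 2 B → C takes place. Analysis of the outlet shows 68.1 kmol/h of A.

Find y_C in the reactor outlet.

0.228

For A: n = n₀ − 1ξ → 68.1 = 288.3 − 1ξ, giving ξ = 220.2 kmol/h.
Outlet amounts (n = n₀ + ν ξ):
  A: 288.3 − 1(220.2) = 68.1
  B: 1119 − 2(220.2) = 678.6
  C: 0 + 1(220.2) = 220.2
Total out = 966.9 kmol/h; y_C = 220.2 / 966.9 = 0.2277.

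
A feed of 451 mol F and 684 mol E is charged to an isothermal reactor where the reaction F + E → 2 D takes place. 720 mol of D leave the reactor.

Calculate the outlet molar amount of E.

For D: n = n₀ + 2ξ → 720 = 0 + 2ξ, giving ξ = 360 mol.
Outlet amounts (n = n₀ + ν ξ):
  F: 451 − 1(360) = 91
  E: 684 − 1(360) = 324
  D: 0 + 2(360) = 720

324 mol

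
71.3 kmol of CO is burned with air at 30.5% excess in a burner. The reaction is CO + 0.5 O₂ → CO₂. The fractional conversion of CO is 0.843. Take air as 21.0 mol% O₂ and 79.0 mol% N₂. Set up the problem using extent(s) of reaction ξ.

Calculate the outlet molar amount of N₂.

175 kmol

Stoichiometric O₂ = 0.5 × 71.3 = 35.65 kmol; O₂ fed = 35.65 × 1.305 = 46.52 kmol.
N₂ fed = 46.52 × 79/21 = 175 kmol.
Fuel reacted = 0.843 × 71.3 → ξ = 60.11 kmol.
Outlet (n = n₀ + ν ξ):
  CO: 71.3 − 1(60.11) = 11.19
  O₂: 46.52 − 0.5(60.11) = 16.47
  N₂: 175 (inert)
  CO₂: 0 + 1(60.11) = 60.11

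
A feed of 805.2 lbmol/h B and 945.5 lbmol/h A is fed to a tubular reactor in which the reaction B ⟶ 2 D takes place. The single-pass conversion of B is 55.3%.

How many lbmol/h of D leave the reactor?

891 lbmol/h

B reacted = 0.553 × 805.2 = 445.3 lbmol/h; ν_B = −1, so ξ = 445.3/1 = 445.3 lbmol/h.
Outlet amounts (n = n₀ + ν ξ):
  B: 805.2 − 1(445.3) = 359.9
  D: 0 + 2(445.3) = 890.6
  A: 945.5 (inert)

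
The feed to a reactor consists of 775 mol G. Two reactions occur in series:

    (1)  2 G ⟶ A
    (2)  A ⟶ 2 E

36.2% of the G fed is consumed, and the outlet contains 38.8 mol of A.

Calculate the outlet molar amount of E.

203 mol

Conversion of G: G consumed = 2ξ₁ = 0.362 × 775 → ξ₁ = 140.3 mol.
A balance: n_A = 0 + 1ξ₁ − 1ξ₂ = 38.8 → ξ₂ = (1·140.3 − 38.8)/1 = 101.5 mol.
Outlet amounts (n = n₀ + Σ ν·ξ):
  G: 775 − 2(140.3) = 494.4
  A: 0 + 1(140.3) − 1(101.5) = 38.8
  E: 0 + 2(101.5) = 203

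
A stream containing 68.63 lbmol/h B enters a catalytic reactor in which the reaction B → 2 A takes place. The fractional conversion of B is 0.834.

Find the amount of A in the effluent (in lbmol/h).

B reacted = 0.834 × 68.63 = 57.24 lbmol/h; ν_B = −1, so ξ = 57.24/1 = 57.24 lbmol/h.
Outlet amounts (n = n₀ + ν ξ):
  B: 68.63 − 1(57.24) = 11.39
  A: 0 + 2(57.24) = 114.5

114 lbmol/h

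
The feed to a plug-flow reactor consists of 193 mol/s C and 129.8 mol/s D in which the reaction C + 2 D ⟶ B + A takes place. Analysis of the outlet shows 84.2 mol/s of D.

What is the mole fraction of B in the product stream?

For D: n = n₀ − 2ξ → 84.2 = 129.8 − 2ξ, giving ξ = 22.8 mol/s.
Outlet amounts (n = n₀ + ν ξ):
  C: 193 − 1(22.8) = 170.2
  D: 129.8 − 2(22.8) = 84.2
  B: 0 + 1(22.8) = 22.8
  A: 0 + 1(22.8) = 22.8
Total out = 300 mol/s; y_B = 22.8 / 300 = 0.076.

0.076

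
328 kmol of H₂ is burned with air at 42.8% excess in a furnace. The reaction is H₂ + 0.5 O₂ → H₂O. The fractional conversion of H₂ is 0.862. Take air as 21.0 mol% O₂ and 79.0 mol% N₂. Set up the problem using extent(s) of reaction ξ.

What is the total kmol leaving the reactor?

1300 kmol

Stoichiometric O₂ = 0.5 × 328 = 164 kmol; O₂ fed = 164 × 1.428 = 234.2 kmol.
N₂ fed = 234.2 × 79/21 = 881 kmol.
Fuel reacted = 0.862 × 328 → ξ = 282.7 kmol.
Outlet (n = n₀ + ν ξ):
  H₂: 328 − 1(282.7) = 45.26
  O₂: 234.2 − 0.5(282.7) = 92.82
  N₂: 881 (inert)
  H₂O: 0 + 1(282.7) = 282.7
Total out = 45.26 + 92.82 + 881 + 282.7 = 1302 kmol.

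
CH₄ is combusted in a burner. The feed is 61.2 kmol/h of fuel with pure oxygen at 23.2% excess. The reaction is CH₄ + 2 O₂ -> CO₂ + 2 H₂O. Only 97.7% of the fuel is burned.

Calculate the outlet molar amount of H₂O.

120 kmol/h

Stoichiometric O₂ = 2 × 61.2 = 122.4 kmol/h; O₂ fed = 122.4 × 1.232 = 150.8 kmol/h.
Fuel reacted = 0.977 × 61.2 → ξ = 59.79 kmol/h.
Outlet (n = n₀ + ν ξ):
  CH₄: 61.2 − 1(59.79) = 1.408
  O₂: 150.8 − 2(59.79) = 31.21
  CO₂: 0 + 1(59.79) = 59.79
  H₂O: 0 + 2(59.79) = 119.6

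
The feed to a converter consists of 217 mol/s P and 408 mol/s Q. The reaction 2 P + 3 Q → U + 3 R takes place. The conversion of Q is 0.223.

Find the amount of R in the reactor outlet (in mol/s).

91 mol/s

Q reacted = 0.223 × 408 = 90.98 mol/s; ν_Q = −3, so ξ = 90.98/3 = 30.33 mol/s.
Outlet amounts (n = n₀ + ν ξ):
  P: 217 − 2(30.33) = 156.3
  Q: 408 − 3(30.33) = 317
  U: 0 + 1(30.33) = 30.33
  R: 0 + 3(30.33) = 90.98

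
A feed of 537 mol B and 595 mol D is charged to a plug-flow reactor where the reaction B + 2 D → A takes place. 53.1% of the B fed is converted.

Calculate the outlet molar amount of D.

24.7 mol

B reacted = 0.531 × 537 = 285.1 mol; ν_B = −1, so ξ = 285.1/1 = 285.1 mol.
Outlet amounts (n = n₀ + ν ξ):
  B: 537 − 1(285.1) = 251.9
  D: 595 − 2(285.1) = 24.71
  A: 0 + 1(285.1) = 285.1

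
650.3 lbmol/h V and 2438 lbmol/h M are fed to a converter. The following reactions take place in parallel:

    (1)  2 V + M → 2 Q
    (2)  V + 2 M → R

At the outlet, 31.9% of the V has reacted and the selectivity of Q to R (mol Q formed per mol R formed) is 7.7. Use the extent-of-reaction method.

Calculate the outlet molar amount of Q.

Conversion of V: V consumed = 0.319 × 650.3 = 207.4 lbmol/h = 2ξ₁ + 1ξ₂.
Selectivity: 2ξ₁ / (1ξ₂) = 7.7 → ξ₁ = 3.85 ξ₂.
Substitute: (2·3.85 + 1) ξ₂ = 207.4 → ξ₂ = 23.84 lbmol/h, ξ₁ = 91.8 lbmol/h.
Outlet amounts (n = n₀ + Σ ν·ξ):
  V: 650.3 − 2(91.8) − 1(23.84) = 442.9
  M: 2438 − 1(91.8) − 2(23.84) = 2299
  Q: 0 + 2(91.8) = 183.6
  R: 0 + 1(23.84) = 23.84

184 lbmol/h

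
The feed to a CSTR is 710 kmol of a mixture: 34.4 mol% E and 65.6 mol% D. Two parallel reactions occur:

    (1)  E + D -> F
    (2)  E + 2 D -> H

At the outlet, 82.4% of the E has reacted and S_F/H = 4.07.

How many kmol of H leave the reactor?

39.7 kmol

Conversion of E: E consumed = 0.824 × 244.2 = 201.3 kmol = 1ξ₁ + 1ξ₂.
Selectivity: 1ξ₁ / (1ξ₂) = 4.07 → ξ₁ = 4.07 ξ₂.
Substitute: (1·4.07 + 1) ξ₂ = 201.3 → ξ₂ = 39.7 kmol, ξ₁ = 161.6 kmol.
Outlet amounts (n = n₀ + Σ ν·ξ):
  E: 244.2 − 1(161.6) − 1(39.7) = 42.99
  D: 465.8 − 1(161.6) − 2(39.7) = 224.8
  F: 0 + 1(161.6) = 161.6
  H: 0 + 1(39.7) = 39.7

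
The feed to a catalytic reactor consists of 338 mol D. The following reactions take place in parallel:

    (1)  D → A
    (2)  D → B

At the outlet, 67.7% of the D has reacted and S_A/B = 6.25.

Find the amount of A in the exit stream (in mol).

197 mol

Conversion of D: D consumed = 0.677 × 338 = 228.8 mol = 1ξ₁ + 1ξ₂.
Selectivity: 1ξ₁ / (1ξ₂) = 6.25 → ξ₁ = 6.25 ξ₂.
Substitute: (1·6.25 + 1) ξ₂ = 228.8 → ξ₂ = 31.56 mol, ξ₁ = 197.3 mol.
Outlet amounts (n = n₀ + Σ ν·ξ):
  D: 338 − 1(197.3) − 1(31.56) = 109.2
  A: 0 + 1(197.3) = 197.3
  B: 0 + 1(31.56) = 31.56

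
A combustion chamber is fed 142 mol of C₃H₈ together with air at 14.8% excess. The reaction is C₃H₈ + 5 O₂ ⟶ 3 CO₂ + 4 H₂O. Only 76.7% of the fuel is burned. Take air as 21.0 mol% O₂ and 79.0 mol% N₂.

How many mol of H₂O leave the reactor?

436 mol

Stoichiometric O₂ = 5 × 142 = 710 mol; O₂ fed = 710 × 1.148 = 815.1 mol.
N₂ fed = 815.1 × 79/21 = 3066 mol.
Fuel reacted = 0.767 × 142 → ξ = 108.9 mol.
Outlet (n = n₀ + ν ξ):
  C₃H₈: 142 − 1(108.9) = 33.09
  O₂: 815.1 − 5(108.9) = 270.5
  N₂: 3066 (inert)
  CO₂: 0 + 3(108.9) = 326.7
  H₂O: 0 + 4(108.9) = 435.7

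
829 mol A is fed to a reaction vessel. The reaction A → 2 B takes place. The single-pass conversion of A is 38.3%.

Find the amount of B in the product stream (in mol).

635 mol

A reacted = 0.383 × 829 = 317.5 mol; ν_A = −1, so ξ = 317.5/1 = 317.5 mol.
Outlet amounts (n = n₀ + ν ξ):
  A: 829 − 1(317.5) = 511.5
  B: 0 + 2(317.5) = 635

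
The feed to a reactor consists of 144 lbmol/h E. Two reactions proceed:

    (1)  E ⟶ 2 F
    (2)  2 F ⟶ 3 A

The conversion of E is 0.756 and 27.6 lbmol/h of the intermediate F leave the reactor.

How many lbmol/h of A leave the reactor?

Conversion of E: E consumed = 1ξ₁ = 0.756 × 144 → ξ₁ = 108.9 lbmol/h.
F balance: n_F = 0 + 2ξ₁ − 2ξ₂ = 27.6 → ξ₂ = (2·108.9 − 27.6)/2 = 95.06 lbmol/h.
Outlet amounts (n = n₀ + Σ ν·ξ):
  E: 144 − 1(108.9) = 35.14
  F: 0 + 2(108.9) − 2(95.06) = 27.6
  A: 0 + 3(95.06) = 285.2

285 lbmol/h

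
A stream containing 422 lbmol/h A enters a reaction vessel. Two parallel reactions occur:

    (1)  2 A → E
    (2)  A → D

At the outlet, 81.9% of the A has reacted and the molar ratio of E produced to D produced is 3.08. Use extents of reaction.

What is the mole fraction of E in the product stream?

0.544

Conversion of A: A consumed = 0.819 × 422 = 345.6 lbmol/h = 2ξ₁ + 1ξ₂.
Selectivity: 1ξ₁ / (1ξ₂) = 3.08 → ξ₁ = 3.08 ξ₂.
Substitute: (2·3.08 + 1) ξ₂ = 345.6 → ξ₂ = 48.27 lbmol/h, ξ₁ = 148.7 lbmol/h.
Outlet amounts (n = n₀ + Σ ν·ξ):
  A: 422 − 2(148.7) − 1(48.27) = 76.38
  E: 0 + 1(148.7) = 148.7
  D: 0 + 1(48.27) = 48.27
Total out = 273.3 lbmol/h; y_E = 148.7 / 273.3 = 0.5439.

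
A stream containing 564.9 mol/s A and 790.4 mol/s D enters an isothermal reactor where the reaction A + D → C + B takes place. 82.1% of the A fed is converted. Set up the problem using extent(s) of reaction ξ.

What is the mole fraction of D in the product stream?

0.241

A reacted = 0.821 × 564.9 = 463.8 mol/s; ν_A = −1, so ξ = 463.8/1 = 463.8 mol/s.
Outlet amounts (n = n₀ + ν ξ):
  A: 564.9 − 1(463.8) = 101.1
  D: 790.4 − 1(463.8) = 326.6
  C: 0 + 1(463.8) = 463.8
  B: 0 + 1(463.8) = 463.8
Total out = 1355 mol/s; y_D = 326.6 / 1355 = 0.241.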